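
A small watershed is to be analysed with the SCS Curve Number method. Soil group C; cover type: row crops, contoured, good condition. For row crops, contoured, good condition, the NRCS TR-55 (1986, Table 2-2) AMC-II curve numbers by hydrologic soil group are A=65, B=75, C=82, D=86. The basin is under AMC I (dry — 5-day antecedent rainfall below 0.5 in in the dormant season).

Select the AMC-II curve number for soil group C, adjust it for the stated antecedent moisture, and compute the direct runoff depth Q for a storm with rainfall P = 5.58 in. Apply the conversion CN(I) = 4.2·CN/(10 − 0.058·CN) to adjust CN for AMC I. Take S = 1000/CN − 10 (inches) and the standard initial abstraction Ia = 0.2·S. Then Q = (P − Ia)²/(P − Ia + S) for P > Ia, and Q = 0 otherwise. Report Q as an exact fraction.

Q = 1411498443/670015850 in ≈ 2.107 in

NRCS table: row crops, contoured, good condition, soil group C → CN(II) = 82
CN(I) from CN(II)=82: (4.2·82)/(10 − 0.058·82) = 28700/437 ≈ 65.675
S = 1000/(28700/437) − 10 = 1500/287 in ≈ 5.226 in
Initial abstraction Ia = S/5 = (1500/287)/5 = 300/287 ≈ 1.045 in
P − Ia = 5.580 − 1.045 = 65073/14350 ≈ 4.535 in (> 0, runoff occurs)
Q: (65073/14350)² ÷ (140073/14350) = 1411498443/670015850 in (≈ 2.107 in)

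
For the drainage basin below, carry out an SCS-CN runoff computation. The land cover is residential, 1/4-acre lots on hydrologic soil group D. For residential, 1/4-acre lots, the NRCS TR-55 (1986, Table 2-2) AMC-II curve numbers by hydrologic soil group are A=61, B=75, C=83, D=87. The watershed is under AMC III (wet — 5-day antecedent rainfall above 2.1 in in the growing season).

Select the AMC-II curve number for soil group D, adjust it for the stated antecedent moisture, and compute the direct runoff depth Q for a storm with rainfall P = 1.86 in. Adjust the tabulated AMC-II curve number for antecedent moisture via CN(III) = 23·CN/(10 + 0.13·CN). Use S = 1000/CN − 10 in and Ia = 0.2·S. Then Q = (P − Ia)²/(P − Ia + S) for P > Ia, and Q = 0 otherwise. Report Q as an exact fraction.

NRCS table: residential, 1/4-acre lots, soil group D → CN(II) = 87
Adjust CN=87 to AMC III: 23·87/(10 + 0.13·87) → 2001 ÷ (2131/100) = 200100/2131 ≈ 93.900
S = 1000/(200100/2131) − 10 = 1300/2001 in ≈ 0.650 in
Ia = 0.2S: 0.2·0.650 = 0.130 in (exactly 260/2001)
P − Ia = 1.860 − 0.130 = 173093/100050 ≈ 1.730 in (> 0, runoff occurs)
Q: (173093/100050)² ÷ (238093/100050) = 29961186649/23821204650 in (≈ 1.258 in)

Q = 29961186649/23821204650 in ≈ 1.258 in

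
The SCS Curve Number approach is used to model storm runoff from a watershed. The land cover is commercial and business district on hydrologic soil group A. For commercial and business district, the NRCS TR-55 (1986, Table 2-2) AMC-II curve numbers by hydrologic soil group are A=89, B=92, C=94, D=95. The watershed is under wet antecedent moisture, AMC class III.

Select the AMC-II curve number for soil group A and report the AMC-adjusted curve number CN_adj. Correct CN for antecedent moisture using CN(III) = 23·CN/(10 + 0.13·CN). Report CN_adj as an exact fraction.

CN_adj = 204700/2157 ≈ 94.900

NRCS table: commercial and business district, soil group A → CN(II) = 89
Wet (AMC III): CN(III) = 23·89/(10 + 0.13·89) = 2047/(2157/100) = 204700/2157 ≈ 94.900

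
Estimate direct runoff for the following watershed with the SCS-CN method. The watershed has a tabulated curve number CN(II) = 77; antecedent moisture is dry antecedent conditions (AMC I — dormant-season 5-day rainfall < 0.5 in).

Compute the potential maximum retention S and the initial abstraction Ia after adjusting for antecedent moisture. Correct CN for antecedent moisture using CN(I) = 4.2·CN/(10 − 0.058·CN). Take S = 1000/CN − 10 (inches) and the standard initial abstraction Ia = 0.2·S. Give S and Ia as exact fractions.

S = 11500/1617 in ≈ 7.112 in; Ia = 2300/1617 in ≈ 1.422 in

Adjust CN=77 to AMC I: 4.2·77/(10 − 0.058·77) → (1617/5) ÷ (2767/500) = 161700/2767 ≈ 58.439
Retention S: 1000/CN − 10 with CN=58.439 → S = 11500/1617 ≈ 7.112 in
Initial abstraction Ia = S/5 = (11500/1617)/5 = 2300/1617 ≈ 1.422 in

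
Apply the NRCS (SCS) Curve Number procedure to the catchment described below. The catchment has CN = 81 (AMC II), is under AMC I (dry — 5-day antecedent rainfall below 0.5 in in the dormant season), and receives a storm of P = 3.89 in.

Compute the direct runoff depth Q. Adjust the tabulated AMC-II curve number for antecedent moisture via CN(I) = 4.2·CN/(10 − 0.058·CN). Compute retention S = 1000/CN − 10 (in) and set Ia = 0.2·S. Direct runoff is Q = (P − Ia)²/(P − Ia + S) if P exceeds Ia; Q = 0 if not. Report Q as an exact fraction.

Adjust CN=81 to AMC I: 4.2·81/(10 − 0.058·81) → (1701/5) ÷ (2651/500) = 170100/2651 ≈ 64.164
S = 1000/(170100/2651) − 10 = 9500/1701 in ≈ 5.585 in
Initial abstraction Ia = S/5 = (9500/1701)/5 = 1900/1701 ≈ 1.117 in
P − Ia = 3.890 − 1.117 = 471689/170100 ≈ 2.773 in (> 0, runoff occurs)
Runoff Q = (P−Ia)²/(P−Ia+S) = (2.773)²/(2.773+5.585) = 222490512721/241829298900 ≈ 0.920 in

Q = 222490512721/241829298900 in ≈ 0.920 in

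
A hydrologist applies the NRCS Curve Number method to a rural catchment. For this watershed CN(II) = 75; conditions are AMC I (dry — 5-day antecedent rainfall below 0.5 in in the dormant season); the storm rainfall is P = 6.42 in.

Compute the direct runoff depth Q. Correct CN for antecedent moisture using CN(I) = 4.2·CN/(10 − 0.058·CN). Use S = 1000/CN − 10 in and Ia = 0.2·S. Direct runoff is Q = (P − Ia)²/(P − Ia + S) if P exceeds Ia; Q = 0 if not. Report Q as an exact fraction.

CN(I) from CN(II)=75: (4.2·75)/(10 − 0.058·75) = 6300/113 ≈ 55.752
Max retention: S = 1000/(6300/113) − 10 = 500/63 in (≈ 7.937 in)
Ia = 0.2·(500/63) = 100/63 in ≈ 1.587 in
P − Ia = 6.420 − 1.587 = 15223/3150 ≈ 4.833 in (> 0, runoff occurs)
Q = (15223/3150)²/((15223/3150) + 500/63) = (231739729/9922500)/(40223/3150) = 231739729/126702450 in ≈ 1.829 in

Q = 231739729/126702450 in ≈ 1.829 in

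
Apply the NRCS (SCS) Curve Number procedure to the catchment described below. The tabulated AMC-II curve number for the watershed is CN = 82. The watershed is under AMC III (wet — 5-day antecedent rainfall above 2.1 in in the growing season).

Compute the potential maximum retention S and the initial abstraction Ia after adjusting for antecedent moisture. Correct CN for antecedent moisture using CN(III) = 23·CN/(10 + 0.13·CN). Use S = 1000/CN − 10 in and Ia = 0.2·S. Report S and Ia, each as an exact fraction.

Wet (AMC III): CN(III) = 23·82/(10 + 0.13·82) = 1886/(1033/50) = 94300/1033 ≈ 91.288
Retention S: 1000/CN − 10 with CN=91.288 → S = 900/943 ≈ 0.954 in
Ia = 0.2·(900/943) = 180/943 in ≈ 0.191 in

S = 900/943 in ≈ 0.954 in; Ia = 180/943 in ≈ 0.191 in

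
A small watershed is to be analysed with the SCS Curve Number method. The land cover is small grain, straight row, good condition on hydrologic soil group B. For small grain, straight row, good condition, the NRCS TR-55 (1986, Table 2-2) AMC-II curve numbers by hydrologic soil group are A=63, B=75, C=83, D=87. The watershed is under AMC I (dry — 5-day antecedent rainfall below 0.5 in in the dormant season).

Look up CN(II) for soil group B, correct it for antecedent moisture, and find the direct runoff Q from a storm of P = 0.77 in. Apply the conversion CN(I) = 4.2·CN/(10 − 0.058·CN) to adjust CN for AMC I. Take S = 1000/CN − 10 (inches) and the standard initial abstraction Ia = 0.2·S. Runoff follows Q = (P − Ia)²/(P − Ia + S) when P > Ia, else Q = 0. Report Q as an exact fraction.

NRCS table: small grain, straight row, good condition, soil group B → CN(II) = 75
CN(I) from CN(II)=75: (4.2·75)/(10 − 0.058·75) = 6300/113 ≈ 55.752
Max retention: S = 1000/(6300/113) − 10 = 500/63 in (≈ 7.937 in)
Initial abstraction Ia = S/5 = (500/63)/5 = 100/63 ≈ 1.587 in
P = 0.770 ≤ Ia = 1.587 in: entire storm abstracted, Q = 0.

Q = 0 in ≈ 0.000 in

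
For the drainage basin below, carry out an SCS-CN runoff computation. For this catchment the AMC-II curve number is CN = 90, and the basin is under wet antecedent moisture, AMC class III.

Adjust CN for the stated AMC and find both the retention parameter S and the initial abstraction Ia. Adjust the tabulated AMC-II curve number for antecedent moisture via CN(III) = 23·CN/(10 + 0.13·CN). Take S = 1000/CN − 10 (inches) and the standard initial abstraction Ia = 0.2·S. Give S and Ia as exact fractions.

S = 100/207 in ≈ 0.483 in; Ia = 20/207 in ≈ 0.097 in

Wet (AMC III): CN(III) = 23·90/(10 + 0.13·90) = 2070/(217/10) = 20700/217 ≈ 95.392
Max retention: S = 1000/(20700/217) − 10 = 100/207 in (≈ 0.483 in)
Ia = 0.2S: 0.2·0.483 = 0.097 in (exactly 20/207)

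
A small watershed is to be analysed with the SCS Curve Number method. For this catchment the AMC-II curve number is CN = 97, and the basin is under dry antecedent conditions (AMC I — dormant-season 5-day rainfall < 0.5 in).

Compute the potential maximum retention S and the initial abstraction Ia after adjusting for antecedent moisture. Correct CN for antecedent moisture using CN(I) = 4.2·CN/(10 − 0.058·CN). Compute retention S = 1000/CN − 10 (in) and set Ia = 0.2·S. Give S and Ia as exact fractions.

Dry (AMC I): CN(I) = 4.2·97/(10 − 0.058·97) = (2037/5)/(2187/500) = 67900/729 ≈ 93.141
S = 1000/(67900/729) − 10 = 500/679 in ≈ 0.736 in
Ia = 0.2S: 0.2·0.736 = 0.147 in (exactly 100/679)

S = 500/679 in ≈ 0.736 in; Ia = 100/679 in ≈ 0.147 in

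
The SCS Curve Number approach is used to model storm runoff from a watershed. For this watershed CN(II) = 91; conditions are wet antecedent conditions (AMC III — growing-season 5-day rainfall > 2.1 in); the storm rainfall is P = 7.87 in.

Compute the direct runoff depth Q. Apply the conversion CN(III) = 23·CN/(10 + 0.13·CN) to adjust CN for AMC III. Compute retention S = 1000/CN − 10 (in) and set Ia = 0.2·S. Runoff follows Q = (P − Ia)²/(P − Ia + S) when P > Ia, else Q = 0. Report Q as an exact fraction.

Q = 2654263314481/359826676300 in ≈ 7.377 in

CN(III) from CN(II)=91: (23·91)/(10 + 0.13·91) = 209300/2183 ≈ 95.877
Retention S: 1000/CN − 10 with CN=95.877 → S = 900/2093 ≈ 0.430 in
Initial abstraction Ia = S/5 = (900/2093)/5 = 180/2093 ≈ 0.086 in
Since P=7.870 > Ia=0.086: effective rainfall P−Ia = 1629191/209300 in
Q = (1629191/209300)²/((1629191/209300) + 900/2093) = (2654263314481/43806490000)/(1719191/209300) = 2654263314481/359826676300 in ≈ 7.377 in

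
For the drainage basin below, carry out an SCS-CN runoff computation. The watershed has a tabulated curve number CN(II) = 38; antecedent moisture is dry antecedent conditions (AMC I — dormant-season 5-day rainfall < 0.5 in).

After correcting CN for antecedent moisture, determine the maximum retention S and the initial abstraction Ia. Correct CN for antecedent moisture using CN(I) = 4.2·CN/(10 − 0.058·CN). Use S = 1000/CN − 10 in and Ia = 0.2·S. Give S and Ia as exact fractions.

S = 15500/399 in ≈ 38.847 in; Ia = 3100/399 in ≈ 7.769 in

CN(I) from CN(II)=38: (4.2·38)/(10 − 0.058·38) = 39900/1949 ≈ 20.472
S = 1000/(39900/1949) − 10 = 15500/399 in ≈ 38.847 in
Ia = 0.2·(15500/399) = 3100/399 in ≈ 7.769 in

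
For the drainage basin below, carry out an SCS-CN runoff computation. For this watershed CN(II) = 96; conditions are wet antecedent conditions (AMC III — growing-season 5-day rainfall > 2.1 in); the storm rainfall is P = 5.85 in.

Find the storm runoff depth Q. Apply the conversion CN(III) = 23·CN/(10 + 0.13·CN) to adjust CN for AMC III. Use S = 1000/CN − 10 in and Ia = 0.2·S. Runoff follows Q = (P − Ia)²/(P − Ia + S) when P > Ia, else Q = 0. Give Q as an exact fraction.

Wet (AMC III): CN(III) = 23·96/(10 + 0.13·96) = 2208/(562/25) = 27600/281 ≈ 98.221
Max retention: S = 1000/(27600/281) − 10 = 25/138 in (≈ 0.181 in)
Ia = 0.2·(25/138) = 5/138 in ≈ 0.036 in
P − Ia = 5.850 − 0.036 = 8023/1380 ≈ 5.814 in (> 0, runoff occurs)
Q = (8023/1380)²/((8023/1380) + 25/138) = (64368529/1904400)/(8273/1380) = 64368529/11416740 in ≈ 5.638 in

Q = 64368529/11416740 in ≈ 5.638 in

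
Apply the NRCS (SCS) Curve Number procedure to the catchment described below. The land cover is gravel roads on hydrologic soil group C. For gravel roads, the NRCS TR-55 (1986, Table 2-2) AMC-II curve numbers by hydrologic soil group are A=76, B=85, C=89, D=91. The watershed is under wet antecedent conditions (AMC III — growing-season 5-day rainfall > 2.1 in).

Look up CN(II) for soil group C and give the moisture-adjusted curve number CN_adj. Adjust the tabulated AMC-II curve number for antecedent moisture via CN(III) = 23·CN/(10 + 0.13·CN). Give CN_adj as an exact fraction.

CN_adj = 204700/2157 ≈ 94.900

NRCS table: gravel roads, soil group C → CN(II) = 89
Adjust CN=89 to AMC III: 23·89/(10 + 0.13·89) → 2047 ÷ (2157/100) = 204700/2157 ≈ 94.900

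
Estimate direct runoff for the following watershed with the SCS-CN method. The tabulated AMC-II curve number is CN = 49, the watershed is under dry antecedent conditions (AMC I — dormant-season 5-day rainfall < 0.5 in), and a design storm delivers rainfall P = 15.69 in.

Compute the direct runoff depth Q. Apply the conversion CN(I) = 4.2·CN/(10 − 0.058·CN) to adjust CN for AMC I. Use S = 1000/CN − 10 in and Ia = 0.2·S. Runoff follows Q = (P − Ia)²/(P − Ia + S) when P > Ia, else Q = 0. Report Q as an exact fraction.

Dry (AMC I): CN(I) = 4.2·49/(10 − 0.058·49) = (1029/5)/(3579/500) = 34300/1193 ≈ 28.751
Retention S: 1000/CN − 10 with CN=28.751 → S = 8500/343 ≈ 24.781 in
Ia = 0.2S: 0.2·24.781 = 4.956 in (exactly 1700/343)
Excess rainfall: 15.690 − 4.956 = 10.734 in; P > Ia so Q > 0
Q = (368167/34300)²/((368167/34300) + 8500/343) = (135546939889/1176490000)/(1218167/34300) = 135546939889/41783128100 in ≈ 3.244 in

Q = 135546939889/41783128100 in ≈ 3.244 in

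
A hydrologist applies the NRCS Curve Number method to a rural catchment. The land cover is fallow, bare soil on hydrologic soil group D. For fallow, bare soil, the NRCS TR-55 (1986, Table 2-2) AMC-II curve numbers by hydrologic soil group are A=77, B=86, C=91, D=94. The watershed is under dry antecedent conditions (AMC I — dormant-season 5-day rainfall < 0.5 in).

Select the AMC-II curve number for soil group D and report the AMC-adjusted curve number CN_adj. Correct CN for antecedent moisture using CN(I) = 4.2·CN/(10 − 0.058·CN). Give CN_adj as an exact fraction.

CN_adj = 32900/379 ≈ 86.807

NRCS table: fallow, bare soil, soil group D → CN(II) = 94
Adjust CN=94 to AMC I: 4.2·94/(10 − 0.058·94) → (1974/5) ÷ (1137/250) = 32900/379 ≈ 86.807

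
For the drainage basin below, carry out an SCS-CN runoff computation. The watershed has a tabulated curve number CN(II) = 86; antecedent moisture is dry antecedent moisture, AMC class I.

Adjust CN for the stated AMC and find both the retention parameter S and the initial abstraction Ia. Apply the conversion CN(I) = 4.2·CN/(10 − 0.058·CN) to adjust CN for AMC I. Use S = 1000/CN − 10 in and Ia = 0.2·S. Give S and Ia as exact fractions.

S = 500/129 in ≈ 3.876 in; Ia = 100/129 in ≈ 0.775 in

Adjust CN=86 to AMC I: 4.2·86/(10 − 0.058·86) → (1806/5) ÷ (1253/250) = 12900/179 ≈ 72.067
S = 1000/(12900/179) − 10 = 500/129 in ≈ 3.876 in
Initial abstraction Ia = S/5 = (500/129)/5 = 100/129 ≈ 0.775 in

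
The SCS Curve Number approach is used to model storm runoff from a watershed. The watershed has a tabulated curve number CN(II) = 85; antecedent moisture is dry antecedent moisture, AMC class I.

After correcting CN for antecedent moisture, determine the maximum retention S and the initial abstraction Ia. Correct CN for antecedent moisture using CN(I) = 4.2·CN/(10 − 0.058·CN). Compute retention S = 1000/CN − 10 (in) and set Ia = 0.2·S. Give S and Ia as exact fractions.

Dry (AMC I): CN(I) = 4.2·85/(10 − 0.058·85) = 357/(507/100) = 11900/169 ≈ 70.414
S = 1000/(11900/169) − 10 = 500/119 in ≈ 4.202 in
Ia = 0.2S: 0.2·4.202 = 0.840 in (exactly 100/119)

S = 500/119 in ≈ 4.202 in; Ia = 100/119 in ≈ 0.840 in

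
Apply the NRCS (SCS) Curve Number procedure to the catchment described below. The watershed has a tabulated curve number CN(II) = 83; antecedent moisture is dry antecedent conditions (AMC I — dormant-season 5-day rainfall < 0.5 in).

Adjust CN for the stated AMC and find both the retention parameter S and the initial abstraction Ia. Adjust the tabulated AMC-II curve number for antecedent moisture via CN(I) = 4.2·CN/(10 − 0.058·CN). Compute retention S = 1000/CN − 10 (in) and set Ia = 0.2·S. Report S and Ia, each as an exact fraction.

CN(I) from CN(II)=83: (4.2·83)/(10 − 0.058·83) = 174300/2593 ≈ 67.219
Max retention: S = 1000/(174300/2593) − 10 = 8500/1743 in (≈ 4.877 in)
Initial abstraction Ia = S/5 = (8500/1743)/5 = 1700/1743 ≈ 0.975 in

S = 8500/1743 in ≈ 4.877 in; Ia = 1700/1743 in ≈ 0.975 in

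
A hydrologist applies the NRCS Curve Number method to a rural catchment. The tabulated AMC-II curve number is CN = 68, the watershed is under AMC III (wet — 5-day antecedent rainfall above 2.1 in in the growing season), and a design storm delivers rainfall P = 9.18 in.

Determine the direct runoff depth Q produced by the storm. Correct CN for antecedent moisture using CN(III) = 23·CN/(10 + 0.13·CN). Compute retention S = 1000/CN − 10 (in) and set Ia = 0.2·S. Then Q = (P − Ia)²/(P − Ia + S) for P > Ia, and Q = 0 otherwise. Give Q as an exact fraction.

Adjust CN=68 to AMC III: 23·68/(10 + 0.13·68) → 1564 ÷ (471/25) = 39100/471 ≈ 83.015
S = 1000/(39100/471) − 10 = 800/391 in ≈ 2.046 in
Ia = 0.2S: 0.2·2.046 = 0.409 in (exactly 160/391)
Since P=9.180 > Ia=0.409: effective rainfall P−Ia = 171469/19550 in
Runoff Q = (P−Ia)²/(P−Ia+S) = (8.771)²/(8.771+2.046) = 29401617961/4134218950 ≈ 7.112 in

Q = 29401617961/4134218950 in ≈ 7.112 in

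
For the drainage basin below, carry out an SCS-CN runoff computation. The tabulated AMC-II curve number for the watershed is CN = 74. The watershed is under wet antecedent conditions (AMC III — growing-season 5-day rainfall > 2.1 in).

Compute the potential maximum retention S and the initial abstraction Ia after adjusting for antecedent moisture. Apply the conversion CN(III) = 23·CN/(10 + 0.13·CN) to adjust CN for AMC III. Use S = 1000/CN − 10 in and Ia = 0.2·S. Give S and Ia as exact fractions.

S = 1300/851 in ≈ 1.528 in; Ia = 260/851 in ≈ 0.306 in

CN(III) from CN(II)=74: (23·74)/(10 + 0.13·74) = 85100/981 ≈ 86.748
Max retention: S = 1000/(85100/981) − 10 = 1300/851 in (≈ 1.528 in)
Ia = 0.2S: 0.2·1.528 = 0.306 in (exactly 260/851)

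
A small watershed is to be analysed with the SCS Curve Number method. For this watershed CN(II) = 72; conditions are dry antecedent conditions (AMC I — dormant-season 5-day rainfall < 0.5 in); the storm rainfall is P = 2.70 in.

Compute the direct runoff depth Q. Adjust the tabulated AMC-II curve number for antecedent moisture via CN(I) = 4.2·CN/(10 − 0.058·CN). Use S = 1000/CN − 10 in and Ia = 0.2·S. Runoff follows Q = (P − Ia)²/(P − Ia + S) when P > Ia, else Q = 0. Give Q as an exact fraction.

CN(I) from CN(II)=72: (4.2·72)/(10 − 0.058·72) = 675/13 ≈ 51.923
S = 1000/(675/13) − 10 = 250/27 in ≈ 9.259 in
Initial abstraction Ia = S/5 = (250/27)/5 = 50/27 ≈ 1.852 in
Since P=2.700 > Ia=1.852: effective rainfall P−Ia = 229/270 in
Q: (229/270)² ÷ (2729/270) = 52441/736830 in (≈ 0.071 in)

Q = 52441/736830 in ≈ 0.071 in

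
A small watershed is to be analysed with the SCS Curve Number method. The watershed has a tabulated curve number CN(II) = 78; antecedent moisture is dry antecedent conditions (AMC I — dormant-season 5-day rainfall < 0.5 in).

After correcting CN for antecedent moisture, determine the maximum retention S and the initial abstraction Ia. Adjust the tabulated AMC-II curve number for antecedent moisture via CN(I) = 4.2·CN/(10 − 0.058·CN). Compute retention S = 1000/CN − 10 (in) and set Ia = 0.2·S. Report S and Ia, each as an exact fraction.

Dry (AMC I): CN(I) = 4.2·78/(10 − 0.058·78) = (1638/5)/(1369/250) = 81900/1369 ≈ 59.825
Retention S: 1000/CN − 10 with CN=59.825 → S = 5500/819 ≈ 6.716 in
Initial abstraction Ia = S/5 = (5500/819)/5 = 1100/819 ≈ 1.343 in

S = 5500/819 in ≈ 6.716 in; Ia = 1100/819 in ≈ 1.343 in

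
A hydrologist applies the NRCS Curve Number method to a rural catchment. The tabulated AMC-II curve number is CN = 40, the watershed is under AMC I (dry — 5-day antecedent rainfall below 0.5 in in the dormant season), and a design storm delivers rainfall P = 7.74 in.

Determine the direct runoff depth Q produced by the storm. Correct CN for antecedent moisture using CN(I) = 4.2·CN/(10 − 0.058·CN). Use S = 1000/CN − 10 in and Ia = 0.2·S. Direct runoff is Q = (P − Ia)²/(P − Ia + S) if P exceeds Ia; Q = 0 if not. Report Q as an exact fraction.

Q = 43681/4448150 in ≈ 0.010 in

Dry (AMC I): CN(I) = 4.2·40/(10 − 0.058·40) = 168/(192/25) = 175/8 ≈ 21.875
Retention S: 1000/CN − 10 with CN=21.875 → S = 250/7 ≈ 35.714 in
Ia = 0.2S: 0.2·35.714 = 7.143 in (exactly 50/7)
Since P=7.740 > Ia=7.143: effective rainfall P−Ia = 209/350 in
Q = (209/350)²/((209/350) + 250/7) = (43681/122500)/(12709/350) = 43681/4448150 in ≈ 0.010 in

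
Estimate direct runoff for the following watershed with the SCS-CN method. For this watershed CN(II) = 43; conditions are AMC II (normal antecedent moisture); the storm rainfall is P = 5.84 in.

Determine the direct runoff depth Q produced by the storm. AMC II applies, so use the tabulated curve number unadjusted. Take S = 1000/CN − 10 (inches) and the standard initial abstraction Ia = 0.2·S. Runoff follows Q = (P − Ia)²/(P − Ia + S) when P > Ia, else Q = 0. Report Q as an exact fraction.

Q = 5875592/9501925 in ≈ 0.618 in

AMC II — tabulated CN = 43 applies directly.
S = 1000/43 − 10 = 570/43 in ≈ 13.256 in
Initial abstraction Ia = S/5 = (570/43)/5 = 114/43 ≈ 2.651 in
Since P=5.840 > Ia=2.651: effective rainfall P−Ia = 3428/1075 in
Q = (3428/1075)²/((3428/1075) + 570/43) = (11751184/1155625)/(17678/1075) = 5875592/9501925 in ≈ 0.618 in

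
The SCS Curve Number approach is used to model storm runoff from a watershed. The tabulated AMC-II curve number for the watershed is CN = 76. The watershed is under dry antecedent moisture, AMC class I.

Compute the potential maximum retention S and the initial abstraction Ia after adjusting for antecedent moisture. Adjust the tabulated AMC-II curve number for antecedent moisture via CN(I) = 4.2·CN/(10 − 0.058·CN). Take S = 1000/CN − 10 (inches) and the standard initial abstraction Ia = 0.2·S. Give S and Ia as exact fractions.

S = 1000/133 in ≈ 7.519 in; Ia = 200/133 in ≈ 1.504 in

Adjust CN=76 to AMC I: 4.2·76/(10 − 0.058·76) → (1596/5) ÷ (699/125) = 13300/233 ≈ 57.082
Max retention: S = 1000/(13300/233) − 10 = 1000/133 in (≈ 7.519 in)
Ia = 0.2S: 0.2·7.519 = 1.504 in (exactly 200/133)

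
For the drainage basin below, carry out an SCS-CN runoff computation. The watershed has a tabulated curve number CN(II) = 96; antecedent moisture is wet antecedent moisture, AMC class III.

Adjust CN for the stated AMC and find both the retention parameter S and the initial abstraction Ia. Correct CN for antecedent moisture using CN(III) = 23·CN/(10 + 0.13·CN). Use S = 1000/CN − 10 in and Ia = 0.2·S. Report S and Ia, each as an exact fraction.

Adjust CN=96 to AMC III: 23·96/(10 + 0.13·96) → 2208 ÷ (562/25) = 27600/281 ≈ 98.221
S = 1000/(27600/281) − 10 = 25/138 in ≈ 0.181 in
Ia = 0.2·(25/138) = 5/138 in ≈ 0.036 in

S = 25/138 in ≈ 0.181 in; Ia = 5/138 in ≈ 0.036 in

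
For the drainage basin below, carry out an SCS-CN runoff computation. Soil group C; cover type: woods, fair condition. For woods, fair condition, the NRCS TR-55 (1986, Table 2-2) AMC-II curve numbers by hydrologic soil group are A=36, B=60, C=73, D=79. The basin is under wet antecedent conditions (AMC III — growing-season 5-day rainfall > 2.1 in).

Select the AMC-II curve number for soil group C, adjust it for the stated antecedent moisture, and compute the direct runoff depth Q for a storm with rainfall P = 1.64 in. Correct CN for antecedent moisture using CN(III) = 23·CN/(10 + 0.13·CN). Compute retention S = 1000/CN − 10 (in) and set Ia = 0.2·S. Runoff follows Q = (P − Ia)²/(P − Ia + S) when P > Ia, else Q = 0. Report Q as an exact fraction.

Q = 3062404921/5156167025 in ≈ 0.594 in

NRCS table: woods, fair condition, soil group C → CN(II) = 73
Wet (AMC III): CN(III) = 23·73/(10 + 0.13·73) = 1679/(1949/100) = 167900/1949 ≈ 86.147
Max retention: S = 1000/(167900/1949) − 10 = 2700/1679 in (≈ 1.608 in)
Ia = 0.2·(2700/1679) = 540/1679 in ≈ 0.322 in
P − Ia = 1.640 − 0.322 = 55339/41975 ≈ 1.318 in (> 0, runoff occurs)
Runoff Q = (P−Ia)²/(P−Ia+S) = (1.318)²/(1.318+1.608) = 3062404921/5156167025 ≈ 0.594 in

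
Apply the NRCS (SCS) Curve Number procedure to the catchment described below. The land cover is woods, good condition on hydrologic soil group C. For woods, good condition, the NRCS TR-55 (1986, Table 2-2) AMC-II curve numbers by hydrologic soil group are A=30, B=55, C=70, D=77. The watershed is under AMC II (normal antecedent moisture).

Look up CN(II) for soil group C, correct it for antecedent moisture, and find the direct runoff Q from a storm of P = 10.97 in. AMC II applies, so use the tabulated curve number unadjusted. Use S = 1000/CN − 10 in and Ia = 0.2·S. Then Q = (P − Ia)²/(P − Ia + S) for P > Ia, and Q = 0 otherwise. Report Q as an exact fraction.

NRCS table: woods, good condition, soil group C → CN(II) = 70
AMC II — tabulated CN = 70 applies directly.
S = 1000/70 − 10 = 30/7 in ≈ 4.286 in
Ia = 0.2S: 0.2·4.286 = 0.857 in (exactly 6/7)
Excess rainfall: 10.970 − 0.857 = 10.113 in; P > Ia so Q > 0
Q = (7079/700)²/((7079/700) + 30/7) = (50112241/490000)/(10079/700) = 50112241/7055300 in ≈ 7.103 in

Q = 50112241/7055300 in ≈ 7.103 in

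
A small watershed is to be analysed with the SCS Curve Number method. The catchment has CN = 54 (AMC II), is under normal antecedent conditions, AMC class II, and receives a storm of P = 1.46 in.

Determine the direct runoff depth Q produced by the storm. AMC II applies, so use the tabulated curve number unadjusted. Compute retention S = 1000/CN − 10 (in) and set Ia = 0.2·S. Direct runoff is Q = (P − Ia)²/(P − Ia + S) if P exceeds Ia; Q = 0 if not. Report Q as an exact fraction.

Q = 0 in ≈ 0.000 in

CN(II) = 54; AMC II needs no correction.
Retention S: 1000/CN − 10 with CN=54.000 → S = 230/27 ≈ 8.519 in
Ia = 0.2·(230/27) = 46/27 in ≈ 1.704 in
P = 1.460 ≤ Ia = 1.704 in: entire storm abstracted, Q = 0.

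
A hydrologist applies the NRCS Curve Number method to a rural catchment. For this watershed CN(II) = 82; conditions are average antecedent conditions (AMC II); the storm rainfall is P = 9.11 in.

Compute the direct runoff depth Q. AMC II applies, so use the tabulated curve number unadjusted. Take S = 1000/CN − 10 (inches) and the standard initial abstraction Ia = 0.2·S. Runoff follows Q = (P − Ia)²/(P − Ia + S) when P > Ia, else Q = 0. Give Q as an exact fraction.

CN(II) = 82; AMC II needs no correction.
Retention S: 1000/CN − 10 with CN=82.000 → S = 90/41 ≈ 2.195 in
Ia = 0.2S: 0.2·2.195 = 0.439 in (exactly 18/41)
Since P=9.110 > Ia=0.439: effective rainfall P−Ia = 35551/4100 in
Runoff Q = (P−Ia)²/(P−Ia+S) = (8.671)²/(8.671+2.195) = 1263873601/182659100 ≈ 6.919 in

Q = 1263873601/182659100 in ≈ 6.919 in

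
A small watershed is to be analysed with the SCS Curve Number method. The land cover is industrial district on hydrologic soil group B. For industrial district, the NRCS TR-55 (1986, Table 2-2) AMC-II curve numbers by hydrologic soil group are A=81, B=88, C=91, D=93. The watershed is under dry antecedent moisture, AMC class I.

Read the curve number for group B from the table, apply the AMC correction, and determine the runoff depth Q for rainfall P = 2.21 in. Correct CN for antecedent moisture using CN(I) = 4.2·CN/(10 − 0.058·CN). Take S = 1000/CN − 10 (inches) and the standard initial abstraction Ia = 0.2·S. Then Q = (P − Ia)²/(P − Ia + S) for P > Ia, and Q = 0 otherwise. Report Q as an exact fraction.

NRCS table: industrial district, soil group B → CN(II) = 88
CN(I) from CN(II)=88: (4.2·88)/(10 − 0.058·88) = 3850/51 ≈ 75.490
Retention S: 1000/CN − 10 with CN=75.490 → S = 250/77 ≈ 3.247 in
Initial abstraction Ia = S/5 = (250/77)/5 = 50/77 ≈ 0.649 in
Excess rainfall: 2.210 − 0.649 = 1.561 in; P > Ia so Q > 0
Q: (12017/7700)² ÷ (37017/7700) = 144408289/285030900 in (≈ 0.507 in)

Q = 144408289/285030900 in ≈ 0.507 in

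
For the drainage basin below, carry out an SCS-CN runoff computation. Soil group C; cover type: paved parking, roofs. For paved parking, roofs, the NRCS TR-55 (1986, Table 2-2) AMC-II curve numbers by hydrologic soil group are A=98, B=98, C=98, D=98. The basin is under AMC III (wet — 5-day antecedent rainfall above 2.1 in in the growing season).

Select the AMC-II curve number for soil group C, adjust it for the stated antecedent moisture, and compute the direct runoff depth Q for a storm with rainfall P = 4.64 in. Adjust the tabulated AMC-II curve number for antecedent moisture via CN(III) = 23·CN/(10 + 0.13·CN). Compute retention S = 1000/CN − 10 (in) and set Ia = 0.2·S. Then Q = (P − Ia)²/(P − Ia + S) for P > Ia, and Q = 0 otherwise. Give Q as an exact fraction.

Q = 4240093456/934931025 in ≈ 4.535 in

NRCS table: paved parking, roofs, soil group C → CN(II) = 98
Adjust CN=98 to AMC III: 23·98/(10 + 0.13·98) → 2254 ÷ (1137/50) = 112700/1137 ≈ 99.120
Retention S: 1000/CN − 10 with CN=99.120 → S = 100/1127 ≈ 0.089 in
Ia = 0.2S: 0.2·0.089 = 0.018 in (exactly 20/1127)
Excess rainfall: 4.640 − 0.018 = 4.622 in; P > Ia so Q > 0
Q: (130232/28175)² ÷ (132732/28175) = 4240093456/934931025 in (≈ 4.535 in)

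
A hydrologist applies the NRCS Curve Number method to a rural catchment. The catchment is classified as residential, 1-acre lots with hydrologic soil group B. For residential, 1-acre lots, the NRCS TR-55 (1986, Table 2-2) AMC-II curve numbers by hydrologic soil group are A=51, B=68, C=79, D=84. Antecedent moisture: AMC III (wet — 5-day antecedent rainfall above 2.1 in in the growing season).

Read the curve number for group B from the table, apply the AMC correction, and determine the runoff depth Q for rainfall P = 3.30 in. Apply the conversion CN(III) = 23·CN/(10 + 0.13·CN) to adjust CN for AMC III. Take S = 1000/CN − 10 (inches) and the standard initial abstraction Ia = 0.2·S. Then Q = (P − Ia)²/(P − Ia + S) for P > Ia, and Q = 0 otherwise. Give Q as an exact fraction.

NRCS table: residential, 1-acre lots, soil group B → CN(II) = 68
Adjust CN=68 to AMC III: 23·68/(10 + 0.13·68) → 1564 ÷ (471/25) = 39100/471 ≈ 83.015
Max retention: S = 1000/(39100/471) − 10 = 800/391 in (≈ 2.046 in)
Initial abstraction Ia = S/5 = (800/391)/5 = 160/391 ≈ 0.409 in
P − Ia = 3.300 − 0.409 = 11303/3910 ≈ 2.891 in (> 0, runoff occurs)
Runoff Q = (P−Ia)²/(P−Ia+S) = (2.891)²/(2.891+2.046) = 127757809/75474730 ≈ 1.693 in

Q = 127757809/75474730 in ≈ 1.693 in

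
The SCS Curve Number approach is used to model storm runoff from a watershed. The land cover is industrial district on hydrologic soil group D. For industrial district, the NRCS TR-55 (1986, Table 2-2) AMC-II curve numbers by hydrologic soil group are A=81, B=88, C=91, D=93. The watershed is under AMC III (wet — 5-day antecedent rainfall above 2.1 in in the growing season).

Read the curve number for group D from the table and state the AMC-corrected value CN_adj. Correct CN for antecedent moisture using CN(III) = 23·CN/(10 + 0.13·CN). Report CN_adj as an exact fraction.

CN_adj = 213900/2209 ≈ 96.831

NRCS table: industrial district, soil group D → CN(II) = 93
Wet (AMC III): CN(III) = 23·93/(10 + 0.13·93) = 2139/(2209/100) = 213900/2209 ≈ 96.831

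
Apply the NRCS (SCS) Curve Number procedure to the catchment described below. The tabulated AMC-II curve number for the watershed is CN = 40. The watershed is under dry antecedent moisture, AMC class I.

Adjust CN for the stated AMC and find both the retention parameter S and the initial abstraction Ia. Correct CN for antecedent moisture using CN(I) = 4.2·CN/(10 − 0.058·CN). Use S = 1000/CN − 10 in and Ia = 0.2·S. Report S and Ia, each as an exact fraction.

S = 250/7 in ≈ 35.714 in; Ia = 50/7 in ≈ 7.143 in

Dry (AMC I): CN(I) = 4.2·40/(10 − 0.058·40) = 168/(192/25) = 175/8 ≈ 21.875
S = 1000/(175/8) − 10 = 250/7 in ≈ 35.714 in
Initial abstraction Ia = S/5 = (250/7)/5 = 50/7 ≈ 7.143 in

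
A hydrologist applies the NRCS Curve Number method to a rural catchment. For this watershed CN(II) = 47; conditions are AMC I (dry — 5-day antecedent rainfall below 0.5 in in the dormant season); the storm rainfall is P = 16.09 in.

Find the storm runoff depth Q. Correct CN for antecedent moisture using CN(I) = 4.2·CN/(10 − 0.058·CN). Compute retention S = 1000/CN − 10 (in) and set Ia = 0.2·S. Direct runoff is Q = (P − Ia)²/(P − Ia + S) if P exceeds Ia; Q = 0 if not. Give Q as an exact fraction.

Dry (AMC I): CN(I) = 4.2·47/(10 − 0.058·47) = (987/5)/(3637/500) = 98700/3637 ≈ 27.138
S = 1000/(98700/3637) − 10 = 26500/987 in ≈ 26.849 in
Initial abstraction Ia = S/5 = (26500/987)/5 = 5300/987 ≈ 5.370 in
Since P=16.090 > Ia=5.370: effective rainfall P−Ia = 1058083/98700 in
Q = (1058083/98700)²/((1058083/98700) + 26500/987) = (1119539634889/9741690000)/(3708083/98700) = 1119539634889/365987792100 in ≈ 3.059 in

Q = 1119539634889/365987792100 in ≈ 3.059 in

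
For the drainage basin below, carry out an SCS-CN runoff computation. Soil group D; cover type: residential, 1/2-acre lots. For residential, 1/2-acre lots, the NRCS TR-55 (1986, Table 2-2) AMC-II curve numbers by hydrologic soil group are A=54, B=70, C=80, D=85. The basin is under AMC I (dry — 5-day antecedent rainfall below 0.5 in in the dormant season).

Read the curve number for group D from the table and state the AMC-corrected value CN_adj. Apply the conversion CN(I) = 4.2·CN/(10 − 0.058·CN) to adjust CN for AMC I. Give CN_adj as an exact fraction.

NRCS table: residential, 1/2-acre lots, soil group D → CN(II) = 85
CN(I) from CN(II)=85: (4.2·85)/(10 − 0.058·85) = 11900/169 ≈ 70.414

CN_adj = 11900/169 ≈ 70.414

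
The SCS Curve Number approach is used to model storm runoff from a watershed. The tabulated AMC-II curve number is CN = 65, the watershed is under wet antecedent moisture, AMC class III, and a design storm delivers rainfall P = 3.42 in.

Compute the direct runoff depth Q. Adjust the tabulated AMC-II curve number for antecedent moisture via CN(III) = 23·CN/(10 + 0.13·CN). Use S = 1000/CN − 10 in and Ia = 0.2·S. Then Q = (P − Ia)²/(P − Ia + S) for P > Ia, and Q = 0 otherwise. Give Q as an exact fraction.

Q = 1947368641/1182978550 in ≈ 1.646 in

Adjust CN=65 to AMC III: 23·65/(10 + 0.13·65) → 1495 ÷ (369/20) = 29900/369 ≈ 81.030
S = 1000/(29900/369) − 10 = 700/299 in ≈ 2.341 in
Ia = 0.2·(700/299) = 140/299 in ≈ 0.468 in
Excess rainfall: 3.420 − 0.468 = 2.952 in; P > Ia so Q > 0
Q: (44129/14950)² ÷ (79129/14950) = 1947368641/1182978550 in (≈ 1.646 in)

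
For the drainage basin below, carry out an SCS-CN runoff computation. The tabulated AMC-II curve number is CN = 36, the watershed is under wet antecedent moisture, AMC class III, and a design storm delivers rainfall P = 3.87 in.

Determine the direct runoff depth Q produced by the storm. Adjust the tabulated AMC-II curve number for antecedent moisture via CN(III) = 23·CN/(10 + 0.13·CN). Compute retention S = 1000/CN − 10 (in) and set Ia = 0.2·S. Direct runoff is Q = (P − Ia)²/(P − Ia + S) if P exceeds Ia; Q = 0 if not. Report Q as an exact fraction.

Q = 2314475881/4307856300 in ≈ 0.537 in

CN(III) from CN(II)=36: (23·36)/(10 + 0.13·36) = 20700/367 ≈ 56.403
Max retention: S = 1000/(20700/367) − 10 = 1600/207 in (≈ 7.729 in)
Initial abstraction Ia = S/5 = (1600/207)/5 = 320/207 ≈ 1.546 in
P − Ia = 3.870 − 1.546 = 48109/20700 ≈ 2.324 in (> 0, runoff occurs)
Q = (48109/20700)²/((48109/20700) + 1600/207) = (2314475881/428490000)/(208109/20700) = 2314475881/4307856300 in ≈ 0.537 in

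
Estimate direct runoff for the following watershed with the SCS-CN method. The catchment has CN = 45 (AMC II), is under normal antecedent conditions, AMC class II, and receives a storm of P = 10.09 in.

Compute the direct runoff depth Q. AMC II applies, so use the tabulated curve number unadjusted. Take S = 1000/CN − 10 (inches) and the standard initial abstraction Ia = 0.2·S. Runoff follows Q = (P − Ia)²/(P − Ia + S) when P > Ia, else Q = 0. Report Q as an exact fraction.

Q = 47348161/16092900 in ≈ 2.942 in

Average conditions: CN = 45 (no AMC adjustment).
Retention S: 1000/CN − 10 with CN=45.000 → S = 110/9 ≈ 12.222 in
Ia = 0.2·(110/9) = 22/9 in ≈ 2.444 in
P − Ia = 10.090 − 2.444 = 6881/900 ≈ 7.646 in (> 0, runoff occurs)
Runoff Q = (P−Ia)²/(P−Ia+S) = (7.646)²/(7.646+12.222) = 47348161/16092900 ≈ 2.942 in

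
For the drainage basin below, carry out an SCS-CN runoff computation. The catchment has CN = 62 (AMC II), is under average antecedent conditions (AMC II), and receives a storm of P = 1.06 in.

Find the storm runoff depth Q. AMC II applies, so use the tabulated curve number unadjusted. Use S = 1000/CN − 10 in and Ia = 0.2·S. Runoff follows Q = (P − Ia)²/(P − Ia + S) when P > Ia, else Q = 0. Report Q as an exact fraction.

Q = 0 in ≈ 0.000 in

AMC II — tabulated CN = 62 applies directly.
Retention S: 1000/CN − 10 with CN=62.000 → S = 190/31 ≈ 6.129 in
Ia = 0.2·(190/31) = 38/31 in ≈ 1.226 in
P = 1.060 ≤ Ia = 1.226 in: entire storm abstracted, Q = 0.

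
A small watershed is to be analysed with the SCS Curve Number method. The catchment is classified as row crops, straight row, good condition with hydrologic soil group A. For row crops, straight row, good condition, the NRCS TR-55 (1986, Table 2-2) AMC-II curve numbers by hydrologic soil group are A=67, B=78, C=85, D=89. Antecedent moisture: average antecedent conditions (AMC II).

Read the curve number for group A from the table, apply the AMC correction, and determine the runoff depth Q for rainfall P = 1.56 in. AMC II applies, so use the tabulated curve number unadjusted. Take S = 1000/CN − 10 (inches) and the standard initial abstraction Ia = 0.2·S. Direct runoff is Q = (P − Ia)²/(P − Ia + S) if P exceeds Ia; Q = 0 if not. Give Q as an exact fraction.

NRCS table: row crops, straight row, good condition, soil group A → CN(II) = 67
CN(II) = 67; AMC II needs no correction.
S = 1000/67 − 10 = 330/67 in ≈ 4.925 in
Ia = 0.2S: 0.2·4.925 = 0.985 in (exactly 66/67)
Since P=1.560 > Ia=0.985: effective rainfall P−Ia = 963/1675 in
Q = (963/1675)²/((963/1675) + 330/67) = (927369/2805625)/(9213/1675) = 309123/5143925 in ≈ 0.060 in

Q = 309123/5143925 in ≈ 0.060 in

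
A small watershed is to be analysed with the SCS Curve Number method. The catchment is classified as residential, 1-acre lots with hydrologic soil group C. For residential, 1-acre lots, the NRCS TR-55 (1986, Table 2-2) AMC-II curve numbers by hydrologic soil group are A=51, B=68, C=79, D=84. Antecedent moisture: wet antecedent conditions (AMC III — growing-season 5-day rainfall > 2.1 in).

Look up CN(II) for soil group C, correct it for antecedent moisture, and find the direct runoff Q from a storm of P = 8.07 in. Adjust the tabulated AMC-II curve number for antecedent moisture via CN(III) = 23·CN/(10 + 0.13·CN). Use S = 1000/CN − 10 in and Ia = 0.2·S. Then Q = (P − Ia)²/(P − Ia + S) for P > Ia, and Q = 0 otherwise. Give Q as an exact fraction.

Q = 225409401529/32995084700 in ≈ 6.832 in

NRCS table: residential, 1-acre lots, soil group C → CN(II) = 79
Wet (AMC III): CN(III) = 23·79/(10 + 0.13·79) = 1817/(2027/100) = 181700/2027 ≈ 89.640
S = 1000/(181700/2027) − 10 = 2100/1817 in ≈ 1.156 in
Ia = 0.2·(2100/1817) = 420/1817 in ≈ 0.231 in
Since P=8.070 > Ia=0.231: effective rainfall P−Ia = 1424319/181700 in
Q = (1424319/181700)²/((1424319/181700) + 2100/1817) = (2028684613761/33014890000)/(1634319/181700) = 225409401529/32995084700 in ≈ 6.832 in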